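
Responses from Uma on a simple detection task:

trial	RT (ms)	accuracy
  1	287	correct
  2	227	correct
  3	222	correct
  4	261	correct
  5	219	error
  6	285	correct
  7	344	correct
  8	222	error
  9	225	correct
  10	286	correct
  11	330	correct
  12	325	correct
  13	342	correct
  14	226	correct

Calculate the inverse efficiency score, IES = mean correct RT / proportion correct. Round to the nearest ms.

327 ms

Correct trials (n=12): 287, 227, 222, 261, 285, 344, 225, 286, 330, 325, 342, 226
Mean correct RT = 3360/12 = 280.0000 ms
Proportion correct = 12/14
IES = 280.0000 / (12/14) = 326.667 ms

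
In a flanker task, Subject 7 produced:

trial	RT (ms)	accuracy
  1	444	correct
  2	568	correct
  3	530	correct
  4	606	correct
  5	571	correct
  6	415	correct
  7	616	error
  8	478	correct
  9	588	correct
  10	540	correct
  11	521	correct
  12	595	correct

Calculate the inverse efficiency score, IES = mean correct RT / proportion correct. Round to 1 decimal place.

580.8 ms

Correct trials (n=11): 444, 568, 530, 606, 571, 415, 478, 588, 540, 521, 595
Mean correct RT = 5856/11 = 532.3636 ms
Proportion correct = 11/12
IES = 532.3636 / (11/12) = 580.760 ms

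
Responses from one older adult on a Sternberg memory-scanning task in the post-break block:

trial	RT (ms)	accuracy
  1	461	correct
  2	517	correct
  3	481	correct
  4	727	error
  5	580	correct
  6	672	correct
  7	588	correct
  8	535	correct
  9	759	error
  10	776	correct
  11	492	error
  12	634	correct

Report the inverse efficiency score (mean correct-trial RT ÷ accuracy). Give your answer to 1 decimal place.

Correct trials (n=9): 461, 517, 481, 580, 672, 588, 535, 776, 634
Mean correct RT = 5244/9 = 582.6667 ms
Proportion correct = 9/12
IES = 582.6667 / (9/12) = 776.889 ms

776.9 ms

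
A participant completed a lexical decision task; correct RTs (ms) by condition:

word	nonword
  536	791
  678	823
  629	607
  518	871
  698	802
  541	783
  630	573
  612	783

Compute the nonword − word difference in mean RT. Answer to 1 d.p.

M(word) = 4842/8 = 605.250
M(nonword) = 6033/8 = 754.125
Difference = 754.125 − 605.250 = 148.875 ms

148.9 ms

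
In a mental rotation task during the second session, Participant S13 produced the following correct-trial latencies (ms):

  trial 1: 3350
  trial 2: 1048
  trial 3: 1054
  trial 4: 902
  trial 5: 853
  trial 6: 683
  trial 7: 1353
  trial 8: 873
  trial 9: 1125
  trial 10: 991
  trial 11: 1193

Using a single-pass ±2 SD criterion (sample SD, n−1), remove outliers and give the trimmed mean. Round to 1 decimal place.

n = 11, ΣRT = 13425, M = 1220.455
Σ(x−M)² = 5318512.73; s = √(5318512.73/10) = 729.281
Cutoffs: 1220.455 ± 2·729.281 → [-238.1, 2679.0]
Outside: 3350 → excluded.
Retained (n=10): Σ = 10075, mean = 10075/10 = 1007.500

1007.5 ms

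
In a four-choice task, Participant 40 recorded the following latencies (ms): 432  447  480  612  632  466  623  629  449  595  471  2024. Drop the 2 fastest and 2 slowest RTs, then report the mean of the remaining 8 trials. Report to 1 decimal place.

540.6 ms

Sorted: 432, 447, 449, 466, 471, 480, 595, 612, 623, 629, 632, 2024
Drop lowest 2 (432, 447) and highest 2 (632, 2024)
Remaining (n=8): Σ = 4325, mean = 4325/8 = 540.625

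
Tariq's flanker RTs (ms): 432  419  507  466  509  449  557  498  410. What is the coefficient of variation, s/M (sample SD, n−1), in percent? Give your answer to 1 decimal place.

10.4%

n = 9, Σ = 4247, M = 471.8889
Σ(x−M)² = 19312.889; s = √(19312.889/8) = 49.1336
CV = 49.1336 / 471.8889 = 0.10412 = 10.412%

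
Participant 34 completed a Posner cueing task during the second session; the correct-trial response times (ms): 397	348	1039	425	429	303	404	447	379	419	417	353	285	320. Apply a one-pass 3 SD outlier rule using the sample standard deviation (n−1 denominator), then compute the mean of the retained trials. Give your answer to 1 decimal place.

n = 14, ΣRT = 5965, M = 426.071
Σ(x−M)² = 437542.93; s = √(437542.93/13) = 183.459
Cutoffs: 426.071 ± 3·183.459 → [-124.3, 976.4]
Outside: 1039 → excluded.
Retained (n=13): Σ = 4926, mean = 4926/13 = 378.923

378.9 ms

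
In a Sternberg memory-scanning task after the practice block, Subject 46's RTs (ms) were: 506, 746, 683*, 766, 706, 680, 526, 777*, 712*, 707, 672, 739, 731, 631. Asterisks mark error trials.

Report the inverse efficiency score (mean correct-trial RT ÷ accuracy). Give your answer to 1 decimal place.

857.4 ms

Correct trials (n=11): 506, 746, 766, 706, 680, 526, 707, 672, 739, 731, 631
Mean correct RT = 7410/11 = 673.6364 ms
Proportion correct = 11/14
IES = 673.6364 / (11/14) = 857.355 ms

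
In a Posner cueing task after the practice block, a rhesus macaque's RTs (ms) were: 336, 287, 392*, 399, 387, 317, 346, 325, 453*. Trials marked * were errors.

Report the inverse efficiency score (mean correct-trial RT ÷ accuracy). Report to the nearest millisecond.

Correct trials (n=7): 336, 287, 399, 387, 317, 346, 325
Mean correct RT = 2397/7 = 342.4286 ms
Proportion correct = 7/9
IES = 342.4286 / (7/9) = 440.265 ms

440 ms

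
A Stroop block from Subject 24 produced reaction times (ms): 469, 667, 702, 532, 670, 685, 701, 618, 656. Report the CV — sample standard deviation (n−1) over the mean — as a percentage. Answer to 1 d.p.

12.8%

n = 9, Σ = 5700, M = 633.3333
Σ(x−M)² = 52464.000; s = √(52464.000/8) = 80.9815
CV = 80.9815 / 633.3333 = 0.12787 = 12.787%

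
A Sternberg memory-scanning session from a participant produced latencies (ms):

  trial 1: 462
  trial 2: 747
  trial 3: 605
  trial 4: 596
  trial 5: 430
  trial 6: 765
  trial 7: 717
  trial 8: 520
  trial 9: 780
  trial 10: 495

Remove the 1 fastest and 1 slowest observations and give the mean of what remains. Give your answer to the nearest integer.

613 ms

Sorted: 430, 462, 495, 520, 596, 605, 717, 747, 765, 780
Drop lowest 1 (430) and highest 1 (780)
Remaining (n=8): Σ = 4907, mean = 4907/8 = 613.375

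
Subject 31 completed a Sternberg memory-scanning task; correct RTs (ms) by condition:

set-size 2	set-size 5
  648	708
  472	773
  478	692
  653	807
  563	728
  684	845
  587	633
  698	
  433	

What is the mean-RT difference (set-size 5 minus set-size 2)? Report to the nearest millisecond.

161 ms

M(set-size 2) = 5216/9 = 579.556
M(set-size 5) = 5186/7 = 740.857
Difference = 740.857 − 579.556 = 161.302 ms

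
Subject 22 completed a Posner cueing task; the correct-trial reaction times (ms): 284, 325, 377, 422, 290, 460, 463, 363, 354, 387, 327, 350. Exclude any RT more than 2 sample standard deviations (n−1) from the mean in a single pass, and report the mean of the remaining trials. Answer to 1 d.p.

n = 12, ΣRT = 4402, M = 366.833
Σ(x−M)² = 38045.67; s = √(38045.67/11) = 58.811
Cutoffs: 366.833 ± 2·58.811 → [249.2, 484.5]
No RTs fall outside the cutoffs; all 12 retained. Mean = 4402/12 = 366.833

366.8 ms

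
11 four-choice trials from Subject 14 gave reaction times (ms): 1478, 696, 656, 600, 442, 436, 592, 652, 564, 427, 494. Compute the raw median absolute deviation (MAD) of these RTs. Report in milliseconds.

98 ms

Sorted: 427, 436, 442, 494, 564, 592, 600, 652, 656, 696, 1478 → median = 592
|x − 592|: 886, 104, 64, 8, 150, 156, 0, 60, 28, 165, 98
Sorted deviations: 0, 8, 28, 60, 64, 98, 104, 150, 156, 165, 886 → MAD = 98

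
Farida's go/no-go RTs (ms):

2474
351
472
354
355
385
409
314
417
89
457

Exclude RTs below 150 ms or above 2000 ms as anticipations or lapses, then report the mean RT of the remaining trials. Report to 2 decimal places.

Excluded: 89, 2474
Retained (n=9): Σ = 3514
Mean = 3514/9 = 390.4444

390.44 ms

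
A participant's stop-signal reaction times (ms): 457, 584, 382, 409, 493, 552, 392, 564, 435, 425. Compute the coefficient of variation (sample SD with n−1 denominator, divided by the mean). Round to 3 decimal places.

0.159

n = 10, Σ = 4693, M = 469.3000
Σ(x−M)² = 50048.100; s = √(50048.100/9) = 74.5714
CV = 74.5714 / 469.3000 = 0.15890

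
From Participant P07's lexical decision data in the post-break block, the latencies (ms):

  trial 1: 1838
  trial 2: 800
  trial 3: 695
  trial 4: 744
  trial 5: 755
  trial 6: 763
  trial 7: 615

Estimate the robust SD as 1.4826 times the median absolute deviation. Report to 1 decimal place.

Sorted: 615, 695, 744, 755, 763, 800, 1838 → median = 755
|x − 755| sorted: 0, 8, 11, 45, 60, 140, 1083 → MAD = 45
Robust SD ≈ 1.4826 × 45 = 66.717

66.7 ms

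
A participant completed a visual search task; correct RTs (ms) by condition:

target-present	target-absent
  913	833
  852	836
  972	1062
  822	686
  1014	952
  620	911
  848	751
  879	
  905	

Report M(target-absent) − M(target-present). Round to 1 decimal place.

M(target-present) = 7825/9 = 869.444
M(target-absent) = 6031/7 = 861.571
Difference = 861.571 − 869.444 = -7.873 ms

-7.9 ms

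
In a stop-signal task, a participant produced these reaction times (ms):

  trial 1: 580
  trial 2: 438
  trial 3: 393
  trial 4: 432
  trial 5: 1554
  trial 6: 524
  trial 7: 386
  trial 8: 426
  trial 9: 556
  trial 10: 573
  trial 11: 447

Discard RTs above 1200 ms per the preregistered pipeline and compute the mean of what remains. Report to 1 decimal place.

Excluded: 1554
Retained (n=10): Σ = 4755
Mean = 4755/10 = 475.5000

475.5 ms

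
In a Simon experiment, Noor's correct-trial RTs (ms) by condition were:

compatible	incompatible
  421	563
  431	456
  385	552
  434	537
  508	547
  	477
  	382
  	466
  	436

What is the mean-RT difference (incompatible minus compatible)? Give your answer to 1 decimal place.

54.9 ms

M(compatible) = 2179/5 = 435.800
M(incompatible) = 4416/9 = 490.667
Difference = 490.667 − 435.800 = 54.867 ms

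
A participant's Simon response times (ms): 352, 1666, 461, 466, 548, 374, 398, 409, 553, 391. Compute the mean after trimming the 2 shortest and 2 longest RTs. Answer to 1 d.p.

Sorted: 352, 374, 391, 398, 409, 461, 466, 548, 553, 1666
Drop lowest 2 (352, 374) and highest 2 (553, 1666)
Remaining (n=6): Σ = 2673, mean = 2673/6 = 445.500

445.5 ms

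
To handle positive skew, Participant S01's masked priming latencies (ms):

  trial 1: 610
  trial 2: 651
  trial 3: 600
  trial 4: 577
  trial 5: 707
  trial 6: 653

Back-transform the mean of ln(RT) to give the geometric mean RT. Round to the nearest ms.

ln(RT): 6.4135, 6.4785, 6.3969, 6.3578, 6.5610, 6.4816
Mean ln(RT) = 38.6893/6 = 6.44822
Geometric mean = exp(6.44822) = 631.58 ms

632 ms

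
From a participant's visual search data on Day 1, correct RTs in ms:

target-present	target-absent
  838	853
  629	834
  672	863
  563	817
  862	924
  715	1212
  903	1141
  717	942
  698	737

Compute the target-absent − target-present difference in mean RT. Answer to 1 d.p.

191.8 ms

M(target-present) = 6597/9 = 733.000
M(target-absent) = 8323/9 = 924.778
Difference = 924.778 − 733.000 = 191.778 ms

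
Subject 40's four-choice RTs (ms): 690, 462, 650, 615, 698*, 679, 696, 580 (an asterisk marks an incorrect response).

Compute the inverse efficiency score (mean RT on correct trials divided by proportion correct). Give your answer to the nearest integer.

714 ms

Correct trials (n=7): 690, 462, 650, 615, 679, 696, 580
Mean correct RT = 4372/7 = 624.5714 ms
Proportion correct = 7/8
IES = 624.5714 / (7/8) = 713.796 ms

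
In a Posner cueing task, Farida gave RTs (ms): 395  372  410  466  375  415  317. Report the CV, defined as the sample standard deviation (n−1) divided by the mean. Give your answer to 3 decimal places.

0.117

n = 7, Σ = 2750, M = 392.8571
Σ(x−M)² = 12646.857; s = √(12646.857/6) = 45.9109
CV = 45.9109 / 392.8571 = 0.11686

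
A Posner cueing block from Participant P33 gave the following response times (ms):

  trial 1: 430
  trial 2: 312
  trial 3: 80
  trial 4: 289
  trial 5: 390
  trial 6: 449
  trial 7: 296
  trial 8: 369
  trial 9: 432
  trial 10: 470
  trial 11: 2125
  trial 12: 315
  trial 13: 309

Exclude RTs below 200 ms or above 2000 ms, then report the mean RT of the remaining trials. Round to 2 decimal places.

369.18 ms

Excluded: 80, 2125
Retained (n=11): Σ = 4061
Mean = 4061/11 = 369.1818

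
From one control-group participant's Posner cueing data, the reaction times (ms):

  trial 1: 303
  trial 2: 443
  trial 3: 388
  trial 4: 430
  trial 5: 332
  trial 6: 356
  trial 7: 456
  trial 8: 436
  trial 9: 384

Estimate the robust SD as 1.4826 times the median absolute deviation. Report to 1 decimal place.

71.2 ms

Sorted: 303, 332, 356, 384, 388, 430, 436, 443, 456 → median = 388
|x − 388| sorted: 0, 4, 32, 42, 48, 55, 56, 68, 85 → MAD = 48
Robust SD ≈ 1.4826 × 48 = 71.165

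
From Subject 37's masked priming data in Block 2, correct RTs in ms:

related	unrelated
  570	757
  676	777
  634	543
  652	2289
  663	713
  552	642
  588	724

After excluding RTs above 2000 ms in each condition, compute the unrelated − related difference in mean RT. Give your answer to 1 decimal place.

73.4 ms

unrelated: exclude 2289
M(related) = 4335/7 = 619.286
M(unrelated) = 4156/6 = 692.667
Difference = 692.667 − 619.286 = 73.381 ms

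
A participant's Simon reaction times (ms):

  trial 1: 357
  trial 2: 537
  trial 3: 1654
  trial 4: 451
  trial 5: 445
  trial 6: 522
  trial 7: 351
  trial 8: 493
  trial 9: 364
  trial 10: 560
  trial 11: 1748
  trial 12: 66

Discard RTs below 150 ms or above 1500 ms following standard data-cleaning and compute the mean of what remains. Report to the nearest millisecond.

Excluded: 66, 1654, 1748
Retained (n=9): Σ = 4080
Mean = 4080/9 = 453.3333

453 ms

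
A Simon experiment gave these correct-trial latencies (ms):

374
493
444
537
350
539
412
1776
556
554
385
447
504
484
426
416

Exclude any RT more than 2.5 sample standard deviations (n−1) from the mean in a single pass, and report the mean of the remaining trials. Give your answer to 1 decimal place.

n = 16, ΣRT = 8697, M = 543.562
Σ(x−M)² = 1684897.94; s = √(1684897.94/15) = 335.152
Cutoffs: 543.562 ± 2.5·335.152 → [-294.3, 1381.4]
Outside: 1776 → excluded.
Retained (n=15): Σ = 6921, mean = 6921/15 = 461.400

461.4 ms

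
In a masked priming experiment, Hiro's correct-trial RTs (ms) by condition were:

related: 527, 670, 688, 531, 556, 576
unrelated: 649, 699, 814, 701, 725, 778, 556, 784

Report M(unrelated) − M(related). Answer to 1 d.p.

121.9 ms

M(related) = 3548/6 = 591.333
M(unrelated) = 5706/8 = 713.250
Difference = 713.250 − 591.333 = 121.917 ms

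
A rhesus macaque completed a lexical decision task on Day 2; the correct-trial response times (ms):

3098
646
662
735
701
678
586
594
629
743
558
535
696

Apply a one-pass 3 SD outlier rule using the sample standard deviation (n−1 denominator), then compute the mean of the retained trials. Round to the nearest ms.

647 ms

n = 13, ΣRT = 10861, M = 835.462
Σ(x−M)² = 5596453.23; s = √(5596453.23/12) = 682.914
Cutoffs: 835.462 ± 3·682.914 → [-1213.3, 2884.2]
Outside: 3098 → excluded.
Retained (n=12): Σ = 7763, mean = 7763/12 = 646.917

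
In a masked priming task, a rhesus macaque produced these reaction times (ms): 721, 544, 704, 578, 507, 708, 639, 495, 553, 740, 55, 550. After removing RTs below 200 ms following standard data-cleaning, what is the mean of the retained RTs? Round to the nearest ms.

Excluded: 55
Retained (n=11): Σ = 6739
Mean = 6739/11 = 612.6364

613 ms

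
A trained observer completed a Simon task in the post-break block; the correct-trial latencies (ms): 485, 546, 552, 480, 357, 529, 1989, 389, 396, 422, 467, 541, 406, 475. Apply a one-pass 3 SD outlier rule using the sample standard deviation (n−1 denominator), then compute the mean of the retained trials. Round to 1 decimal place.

n = 14, ΣRT = 8034, M = 573.857
Σ(x−M)² = 2208939.71; s = √(2208939.71/13) = 412.212
Cutoffs: 573.857 ± 3·412.212 → [-662.8, 1810.5]
Outside: 1989 → excluded.
Retained (n=13): Σ = 6045, mean = 6045/13 = 465.000

465.0 ms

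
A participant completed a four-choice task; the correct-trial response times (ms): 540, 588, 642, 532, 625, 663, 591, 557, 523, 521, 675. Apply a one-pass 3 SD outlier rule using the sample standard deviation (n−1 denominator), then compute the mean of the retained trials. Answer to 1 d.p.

n = 11, ΣRT = 6457, M = 587.000
Σ(x−M)² = 32592.00; s = √(32592.00/10) = 57.089
Cutoffs: 587.000 ± 3·57.089 → [415.7, 758.3]
No RTs fall outside the cutoffs; all 11 retained. Mean = 6457/11 = 587.000

587.0 ms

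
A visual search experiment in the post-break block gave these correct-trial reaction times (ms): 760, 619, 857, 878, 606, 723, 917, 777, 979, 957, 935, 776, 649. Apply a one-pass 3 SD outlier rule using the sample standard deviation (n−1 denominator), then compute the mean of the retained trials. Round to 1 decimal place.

802.5 ms

n = 13, ΣRT = 10433, M = 802.538
Σ(x−M)² = 199685.23; s = √(199685.23/12) = 128.998
Cutoffs: 802.538 ± 3·128.998 → [415.5, 1189.5]
No RTs fall outside the cutoffs; all 13 retained. Mean = 10433/13 = 802.538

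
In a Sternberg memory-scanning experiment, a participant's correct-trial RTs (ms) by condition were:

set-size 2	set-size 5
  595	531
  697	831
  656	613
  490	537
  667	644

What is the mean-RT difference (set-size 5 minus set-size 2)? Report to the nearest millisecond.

M(set-size 2) = 3105/5 = 621.000
M(set-size 5) = 3156/5 = 631.200
Difference = 631.200 − 621.000 = 10.200 ms

10 ms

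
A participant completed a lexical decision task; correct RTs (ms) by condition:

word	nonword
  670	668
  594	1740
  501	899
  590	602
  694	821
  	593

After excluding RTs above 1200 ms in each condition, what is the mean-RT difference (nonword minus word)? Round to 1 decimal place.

nonword: exclude 1740
M(word) = 3049/5 = 609.800
M(nonword) = 3583/5 = 716.600
Difference = 716.600 − 609.800 = 106.800 ms

106.8 ms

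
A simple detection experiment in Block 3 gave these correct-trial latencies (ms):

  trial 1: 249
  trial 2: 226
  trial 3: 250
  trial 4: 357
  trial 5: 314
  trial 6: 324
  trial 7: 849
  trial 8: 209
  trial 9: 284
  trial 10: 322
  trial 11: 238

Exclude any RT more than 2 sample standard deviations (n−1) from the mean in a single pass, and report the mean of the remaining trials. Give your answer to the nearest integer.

277 ms

n = 11, ΣRT = 3622, M = 329.273
Σ(x−M)² = 319438.18; s = √(319438.18/10) = 178.728
Cutoffs: 329.273 ± 2·178.728 → [-28.2, 686.7]
Outside: 849 → excluded.
Retained (n=10): Σ = 2773, mean = 2773/10 = 277.300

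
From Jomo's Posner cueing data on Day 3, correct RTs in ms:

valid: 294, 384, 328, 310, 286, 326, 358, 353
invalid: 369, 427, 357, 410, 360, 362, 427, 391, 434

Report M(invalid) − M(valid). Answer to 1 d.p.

63.1 ms

M(valid) = 2639/8 = 329.875
M(invalid) = 3537/9 = 393.000
Difference = 393.000 − 329.875 = 63.125 ms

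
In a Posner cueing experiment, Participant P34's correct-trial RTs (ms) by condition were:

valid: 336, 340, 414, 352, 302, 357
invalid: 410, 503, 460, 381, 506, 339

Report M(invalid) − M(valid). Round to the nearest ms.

M(valid) = 2101/6 = 350.167
M(invalid) = 2599/6 = 433.167
Difference = 433.167 − 350.167 = 83.000 ms

83 ms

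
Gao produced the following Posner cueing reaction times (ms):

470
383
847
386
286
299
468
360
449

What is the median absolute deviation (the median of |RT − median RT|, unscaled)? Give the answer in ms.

Sorted: 286, 299, 360, 383, 386, 449, 468, 470, 847 → median = 386
|x − 386|: 84, 3, 461, 0, 100, 87, 82, 26, 63
Sorted deviations: 0, 3, 26, 63, 82, 84, 87, 100, 461 → MAD = 82

82 ms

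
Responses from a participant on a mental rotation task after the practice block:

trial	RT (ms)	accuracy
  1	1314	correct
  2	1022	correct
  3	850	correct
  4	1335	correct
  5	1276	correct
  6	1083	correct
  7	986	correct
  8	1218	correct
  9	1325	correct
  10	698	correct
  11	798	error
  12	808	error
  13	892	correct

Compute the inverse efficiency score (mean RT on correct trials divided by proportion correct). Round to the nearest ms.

Correct trials (n=11): 1314, 1022, 850, 1335, 1276, 1083, 986, 1218, 1325, 698, 892
Mean correct RT = 11999/11 = 1090.8182 ms
Proportion correct = 11/13
IES = 1090.8182 / (11/13) = 1289.149 ms

1289 ms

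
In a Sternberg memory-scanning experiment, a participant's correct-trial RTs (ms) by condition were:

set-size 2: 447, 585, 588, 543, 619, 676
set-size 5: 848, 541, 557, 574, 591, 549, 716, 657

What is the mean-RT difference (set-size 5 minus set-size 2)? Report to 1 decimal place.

52.8 ms

M(set-size 2) = 3458/6 = 576.333
M(set-size 5) = 5033/8 = 629.125
Difference = 629.125 − 576.333 = 52.792 ms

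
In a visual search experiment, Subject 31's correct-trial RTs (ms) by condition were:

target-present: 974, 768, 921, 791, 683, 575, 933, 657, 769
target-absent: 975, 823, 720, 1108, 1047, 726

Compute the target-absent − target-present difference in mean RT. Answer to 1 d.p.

M(target-present) = 7071/9 = 785.667
M(target-absent) = 5399/6 = 899.833
Difference = 899.833 − 785.667 = 114.167 ms

114.2 ms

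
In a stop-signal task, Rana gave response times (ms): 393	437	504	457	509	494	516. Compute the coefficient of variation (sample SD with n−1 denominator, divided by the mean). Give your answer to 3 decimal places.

n = 7, Σ = 3310, M = 472.8571
Σ(x−M)² = 12498.857; s = √(12498.857/6) = 45.6415
CV = 45.6415 / 472.8571 = 0.09652

0.097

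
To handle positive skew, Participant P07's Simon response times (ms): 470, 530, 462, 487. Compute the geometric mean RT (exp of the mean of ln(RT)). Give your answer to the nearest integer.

487 ms

ln(RT): 6.1527, 6.2729, 6.1356, 6.1883
Mean ln(RT) = 24.7494/4 = 6.18736
Geometric mean = exp(6.18736) = 486.56 ms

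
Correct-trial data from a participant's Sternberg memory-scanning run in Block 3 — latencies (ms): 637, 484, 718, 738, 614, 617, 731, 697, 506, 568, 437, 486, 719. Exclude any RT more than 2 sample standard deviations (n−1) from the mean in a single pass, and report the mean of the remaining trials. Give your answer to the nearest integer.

612 ms

n = 13, ΣRT = 7952, M = 611.692
Σ(x−M)² = 136656.77; s = √(136656.77/12) = 106.715
Cutoffs: 611.692 ± 2·106.715 → [398.3, 825.1]
No RTs fall outside the cutoffs; all 13 retained. Mean = 7952/13 = 611.692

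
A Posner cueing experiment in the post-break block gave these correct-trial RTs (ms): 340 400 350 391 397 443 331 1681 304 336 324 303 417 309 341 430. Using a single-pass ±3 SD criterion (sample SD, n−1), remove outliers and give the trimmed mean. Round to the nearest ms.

n = 16, ΣRT = 7097, M = 443.562
Σ(x−M)² = 1664845.94; s = √(1664845.94/15) = 333.151
Cutoffs: 443.562 ± 3·333.151 → [-555.9, 1443.0]
Outside: 1681 → excluded.
Retained (n=15): Σ = 5416, mean = 5416/15 = 361.067

361 ms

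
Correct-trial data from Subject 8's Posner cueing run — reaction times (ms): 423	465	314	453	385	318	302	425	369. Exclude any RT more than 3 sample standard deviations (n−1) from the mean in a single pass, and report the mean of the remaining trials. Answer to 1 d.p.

n = 9, ΣRT = 3454, M = 383.778
Σ(x−M)² = 30729.56; s = √(30729.56/8) = 61.977
Cutoffs: 383.778 ± 3·61.977 → [197.8, 569.7]
No RTs fall outside the cutoffs; all 9 retained. Mean = 3454/9 = 383.778

383.8 ms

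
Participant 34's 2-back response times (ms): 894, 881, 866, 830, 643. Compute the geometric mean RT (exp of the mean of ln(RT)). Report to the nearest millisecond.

817 ms

ln(RT): 6.7957, 6.7811, 6.7639, 6.7214, 6.4661
Mean ln(RT) = 33.5282/5 = 6.70564
Geometric mean = exp(6.70564) = 817.00 ms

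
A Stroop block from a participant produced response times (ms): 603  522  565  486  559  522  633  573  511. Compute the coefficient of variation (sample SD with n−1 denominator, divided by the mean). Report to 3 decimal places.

0.085

n = 9, Σ = 4974, M = 552.6667
Σ(x−M)² = 17654.000; s = √(17654.000/8) = 46.9761
CV = 46.9761 / 552.6667 = 0.08500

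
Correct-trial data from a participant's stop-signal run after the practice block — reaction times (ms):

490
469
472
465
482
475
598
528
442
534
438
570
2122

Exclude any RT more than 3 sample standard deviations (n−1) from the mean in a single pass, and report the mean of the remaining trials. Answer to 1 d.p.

496.9 ms

n = 13, ΣRT = 8085, M = 621.923
Σ(x−M)² = 2465306.92; s = √(2465306.92/12) = 453.257
Cutoffs: 621.923 ± 3·453.257 → [-737.8, 1981.7]
Outside: 2122 → excluded.
Retained (n=12): Σ = 5963, mean = 5963/12 = 496.917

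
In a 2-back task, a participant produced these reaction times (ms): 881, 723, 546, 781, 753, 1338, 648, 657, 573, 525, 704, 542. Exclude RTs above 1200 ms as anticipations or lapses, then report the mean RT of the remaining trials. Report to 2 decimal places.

Excluded: 1338
Retained (n=11): Σ = 7333
Mean = 7333/11 = 666.6364

666.64 ms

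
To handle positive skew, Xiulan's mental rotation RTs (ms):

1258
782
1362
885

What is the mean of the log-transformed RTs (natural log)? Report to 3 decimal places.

ln(RT): 7.1373, 6.6619, 7.2167, 6.7856
Σ ln(RT) = 27.8014
Mean = 27.8014/4 = 6.95036

6.950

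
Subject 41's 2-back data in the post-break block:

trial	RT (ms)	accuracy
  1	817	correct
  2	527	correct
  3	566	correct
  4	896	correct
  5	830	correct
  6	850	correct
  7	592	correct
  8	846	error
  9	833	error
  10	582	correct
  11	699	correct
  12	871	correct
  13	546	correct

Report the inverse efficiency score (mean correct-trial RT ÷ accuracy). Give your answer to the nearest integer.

Correct trials (n=11): 817, 527, 566, 896, 830, 850, 592, 582, 699, 871, 546
Mean correct RT = 7776/11 = 706.9091 ms
Proportion correct = 11/13
IES = 706.9091 / (11/13) = 835.438 ms

835 ms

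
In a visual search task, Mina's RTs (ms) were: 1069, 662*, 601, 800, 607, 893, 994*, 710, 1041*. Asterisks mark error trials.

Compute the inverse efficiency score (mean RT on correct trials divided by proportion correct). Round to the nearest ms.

1170 ms

Correct trials (n=6): 1069, 601, 800, 607, 893, 710
Mean correct RT = 4680/6 = 780.0000 ms
Proportion correct = 6/9
IES = 780.0000 / (6/9) = 1170.000 ms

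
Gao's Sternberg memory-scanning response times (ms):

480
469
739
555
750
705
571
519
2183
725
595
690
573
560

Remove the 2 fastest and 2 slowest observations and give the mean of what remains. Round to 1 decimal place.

Sorted: 469, 480, 519, 555, 560, 571, 573, 595, 690, 705, 725, 739, 750, 2183
Drop lowest 2 (469, 480) and highest 2 (750, 2183)
Remaining (n=10): Σ = 6232, mean = 6232/10 = 623.200

623.2 ms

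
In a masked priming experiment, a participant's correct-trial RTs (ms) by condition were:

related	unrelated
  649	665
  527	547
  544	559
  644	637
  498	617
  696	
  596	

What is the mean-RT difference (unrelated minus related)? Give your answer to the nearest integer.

M(related) = 4154/7 = 593.429
M(unrelated) = 3025/5 = 605.000
Difference = 605.000 − 593.429 = 11.571 ms

12 ms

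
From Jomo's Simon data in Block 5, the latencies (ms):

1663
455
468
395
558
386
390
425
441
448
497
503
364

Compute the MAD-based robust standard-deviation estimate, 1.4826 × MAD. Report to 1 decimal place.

78.6 ms

Sorted: 364, 386, 390, 395, 425, 441, 448, 455, 468, 497, 503, 558, 1663 → median = 448
|x − 448| sorted: 0, 7, 7, 20, 23, 49, 53, 55, 58, 62, 84, 110, 1215 → MAD = 53
Robust SD ≈ 1.4826 × 53 = 78.578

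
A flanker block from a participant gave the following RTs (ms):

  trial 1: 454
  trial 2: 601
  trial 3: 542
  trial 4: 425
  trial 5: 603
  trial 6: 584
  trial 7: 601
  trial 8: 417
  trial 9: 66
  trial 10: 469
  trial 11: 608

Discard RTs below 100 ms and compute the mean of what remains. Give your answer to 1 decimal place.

Excluded: 66
Retained (n=10): Σ = 5304
Mean = 5304/10 = 530.4000

530.4 ms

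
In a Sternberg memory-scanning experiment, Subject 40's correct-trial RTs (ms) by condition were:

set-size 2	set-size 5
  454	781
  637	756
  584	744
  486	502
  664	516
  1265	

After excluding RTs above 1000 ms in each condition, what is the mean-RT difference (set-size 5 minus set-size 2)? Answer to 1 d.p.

set-size 2: exclude 1265
M(set-size 2) = 2825/5 = 565.000
M(set-size 5) = 3299/5 = 659.800
Difference = 659.800 − 565.000 = 94.800 ms

94.8 ms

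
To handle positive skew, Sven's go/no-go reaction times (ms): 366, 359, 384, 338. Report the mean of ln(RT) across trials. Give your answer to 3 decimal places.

5.890

ln(RT): 5.9026, 5.8833, 5.9506, 5.8230
Σ ln(RT) = 23.5596
Mean = 23.5596/4 = 5.88991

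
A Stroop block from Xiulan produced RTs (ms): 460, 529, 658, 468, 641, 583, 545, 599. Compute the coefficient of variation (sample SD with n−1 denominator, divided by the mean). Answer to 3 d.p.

n = 8, Σ = 4483, M = 560.3750
Σ(x−M)² = 37863.875; s = √(37863.875/7) = 73.5468
CV = 73.5468 / 560.3750 = 0.13125

0.131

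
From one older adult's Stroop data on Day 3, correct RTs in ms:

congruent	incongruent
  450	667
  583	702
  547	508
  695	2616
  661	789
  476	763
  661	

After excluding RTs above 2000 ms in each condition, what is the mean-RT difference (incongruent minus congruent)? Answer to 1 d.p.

103.9 ms

incongruent: exclude 2616
M(congruent) = 4073/7 = 581.857
M(incongruent) = 3429/5 = 685.800
Difference = 685.800 − 581.857 = 103.943 ms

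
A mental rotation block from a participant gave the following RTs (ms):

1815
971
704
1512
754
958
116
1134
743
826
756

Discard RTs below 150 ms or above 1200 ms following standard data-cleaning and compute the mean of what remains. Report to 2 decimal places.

Excluded: 116, 1512, 1815
Retained (n=8): Σ = 6846
Mean = 6846/8 = 855.7500

855.75 ms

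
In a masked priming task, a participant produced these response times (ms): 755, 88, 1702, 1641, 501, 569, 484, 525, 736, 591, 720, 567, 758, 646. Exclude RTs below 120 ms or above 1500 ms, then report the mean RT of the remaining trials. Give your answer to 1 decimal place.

622.9 ms

Excluded: 88, 1641, 1702
Retained (n=11): Σ = 6852
Mean = 6852/11 = 622.9091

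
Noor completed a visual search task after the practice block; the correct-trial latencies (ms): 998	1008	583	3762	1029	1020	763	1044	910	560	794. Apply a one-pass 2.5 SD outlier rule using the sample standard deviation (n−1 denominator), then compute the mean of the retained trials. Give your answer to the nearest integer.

n = 11, ΣRT = 12471, M = 1133.727
Σ(x−M)² = 7909370.18; s = √(7909370.18/10) = 889.346
Cutoffs: 1133.727 ± 2.5·889.346 → [-1089.6, 3357.1]
Outside: 3762 → excluded.
Retained (n=10): Σ = 8709, mean = 8709/10 = 870.900

871 ms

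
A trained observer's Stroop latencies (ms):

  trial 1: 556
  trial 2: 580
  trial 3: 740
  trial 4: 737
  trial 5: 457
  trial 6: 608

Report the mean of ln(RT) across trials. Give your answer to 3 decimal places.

6.405

ln(RT): 6.3208, 6.3630, 6.6067, 6.6026, 6.1247, 6.4102
Σ ln(RT) = 38.4279
Mean = 38.4279/6 = 6.40465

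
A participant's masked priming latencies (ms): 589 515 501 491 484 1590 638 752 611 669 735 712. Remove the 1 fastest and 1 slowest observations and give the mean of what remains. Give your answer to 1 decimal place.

Sorted: 484, 491, 501, 515, 589, 611, 638, 669, 712, 735, 752, 1590
Drop lowest 1 (484) and highest 1 (1590)
Remaining (n=10): Σ = 6213, mean = 6213/10 = 621.300

621.3 ms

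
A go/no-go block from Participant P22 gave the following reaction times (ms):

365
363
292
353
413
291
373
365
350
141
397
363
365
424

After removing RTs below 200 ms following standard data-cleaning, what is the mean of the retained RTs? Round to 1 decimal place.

Excluded: 141
Retained (n=13): Σ = 4714
Mean = 4714/13 = 362.6154

362.6 ms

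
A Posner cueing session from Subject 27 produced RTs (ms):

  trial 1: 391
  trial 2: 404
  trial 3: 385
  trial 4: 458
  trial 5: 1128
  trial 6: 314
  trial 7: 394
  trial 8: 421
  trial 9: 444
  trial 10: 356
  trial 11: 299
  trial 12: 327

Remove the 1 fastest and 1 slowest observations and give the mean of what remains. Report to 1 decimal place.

389.4 ms

Sorted: 299, 314, 327, 356, 385, 391, 394, 404, 421, 444, 458, 1128
Drop lowest 1 (299) and highest 1 (1128)
Remaining (n=10): Σ = 3894, mean = 3894/10 = 389.400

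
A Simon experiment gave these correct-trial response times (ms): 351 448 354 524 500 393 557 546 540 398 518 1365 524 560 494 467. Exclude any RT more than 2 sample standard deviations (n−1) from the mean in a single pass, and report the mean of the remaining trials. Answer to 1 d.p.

478.3 ms

n = 16, ΣRT = 8539, M = 533.688
Σ(x−M)² = 811307.44; s = √(811307.44/15) = 232.566
Cutoffs: 533.688 ± 2·232.566 → [68.6, 998.8]
Outside: 1365 → excluded.
Retained (n=15): Σ = 7174, mean = 7174/15 = 478.267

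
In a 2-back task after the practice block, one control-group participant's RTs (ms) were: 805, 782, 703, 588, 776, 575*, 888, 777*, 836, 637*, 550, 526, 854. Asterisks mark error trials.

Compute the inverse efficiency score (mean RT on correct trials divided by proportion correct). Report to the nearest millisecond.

950 ms

Correct trials (n=10): 805, 782, 703, 588, 776, 888, 836, 550, 526, 854
Mean correct RT = 7308/10 = 730.8000 ms
Proportion correct = 10/13
IES = 730.8000 / (10/13) = 950.040 ms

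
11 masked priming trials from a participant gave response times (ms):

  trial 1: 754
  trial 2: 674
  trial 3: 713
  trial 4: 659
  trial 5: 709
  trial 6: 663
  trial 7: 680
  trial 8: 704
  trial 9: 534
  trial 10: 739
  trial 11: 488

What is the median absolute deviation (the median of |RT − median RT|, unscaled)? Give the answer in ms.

Sorted: 488, 534, 659, 663, 674, 680, 704, 709, 713, 739, 754 → median = 680
|x − 680|: 74, 6, 33, 21, 29, 17, 0, 24, 146, 59, 192
Sorted deviations: 0, 6, 17, 21, 24, 29, 33, 59, 74, 146, 192 → MAD = 29

29 ms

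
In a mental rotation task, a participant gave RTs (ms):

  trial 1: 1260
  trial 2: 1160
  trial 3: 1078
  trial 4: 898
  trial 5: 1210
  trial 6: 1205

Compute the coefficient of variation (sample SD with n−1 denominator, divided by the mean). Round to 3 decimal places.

0.116

n = 6, Σ = 6811, M = 1135.1667
Σ(x−M)² = 86192.833; s = √(86192.833/5) = 131.2957
CV = 131.2957 / 1135.1667 = 0.11566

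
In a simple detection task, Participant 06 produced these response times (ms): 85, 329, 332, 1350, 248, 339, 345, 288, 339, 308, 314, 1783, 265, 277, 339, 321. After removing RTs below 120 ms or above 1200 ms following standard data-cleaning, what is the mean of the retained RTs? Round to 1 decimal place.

311.1 ms

Excluded: 85, 1350, 1783
Retained (n=13): Σ = 4044
Mean = 4044/13 = 311.0769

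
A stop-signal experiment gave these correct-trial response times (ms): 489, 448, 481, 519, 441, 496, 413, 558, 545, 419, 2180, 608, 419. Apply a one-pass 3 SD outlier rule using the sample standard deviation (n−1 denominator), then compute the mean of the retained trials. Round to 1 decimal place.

486.3 ms

n = 13, ΣRT = 8016, M = 616.615
Σ(x−M)² = 2690399.08; s = √(2690399.08/12) = 473.498
Cutoffs: 616.615 ± 3·473.498 → [-803.9, 2037.1]
Outside: 2180 → excluded.
Retained (n=12): Σ = 5836, mean = 5836/12 = 486.333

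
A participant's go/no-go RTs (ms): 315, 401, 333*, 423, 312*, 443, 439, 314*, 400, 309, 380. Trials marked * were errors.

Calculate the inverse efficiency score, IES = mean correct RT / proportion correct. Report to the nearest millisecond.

Correct trials (n=8): 315, 401, 423, 443, 439, 400, 309, 380
Mean correct RT = 3110/8 = 388.7500 ms
Proportion correct = 8/11
IES = 388.7500 / (8/11) = 534.531 ms

535 ms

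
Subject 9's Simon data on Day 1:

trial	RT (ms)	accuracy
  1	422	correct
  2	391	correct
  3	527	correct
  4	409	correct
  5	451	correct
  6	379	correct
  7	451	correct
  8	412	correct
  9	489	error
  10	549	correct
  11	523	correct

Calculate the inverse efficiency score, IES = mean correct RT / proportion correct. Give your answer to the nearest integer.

497 ms

Correct trials (n=10): 422, 391, 527, 409, 451, 379, 451, 412, 549, 523
Mean correct RT = 4514/10 = 451.4000 ms
Proportion correct = 10/11
IES = 451.4000 / (10/11) = 496.540 ms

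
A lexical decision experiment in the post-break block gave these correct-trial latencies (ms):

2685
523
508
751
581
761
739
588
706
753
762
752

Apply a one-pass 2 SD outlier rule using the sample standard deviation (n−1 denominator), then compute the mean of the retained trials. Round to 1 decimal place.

674.9 ms

n = 12, ΣRT = 10109, M = 842.417
Σ(x−M)² = 3808968.92; s = √(3808968.92/11) = 588.447
Cutoffs: 842.417 ± 2·588.447 → [-334.5, 2019.3]
Outside: 2685 → excluded.
Retained (n=11): Σ = 7424, mean = 7424/11 = 674.909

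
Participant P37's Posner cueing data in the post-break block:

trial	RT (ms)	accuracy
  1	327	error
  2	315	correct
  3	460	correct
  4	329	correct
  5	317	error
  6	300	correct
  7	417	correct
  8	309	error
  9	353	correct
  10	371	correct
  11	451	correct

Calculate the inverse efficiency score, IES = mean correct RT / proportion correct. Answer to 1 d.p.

514.9 ms

Correct trials (n=8): 315, 460, 329, 300, 417, 353, 371, 451
Mean correct RT = 2996/8 = 374.5000 ms
Proportion correct = 8/11
IES = 374.5000 / (8/11) = 514.938 ms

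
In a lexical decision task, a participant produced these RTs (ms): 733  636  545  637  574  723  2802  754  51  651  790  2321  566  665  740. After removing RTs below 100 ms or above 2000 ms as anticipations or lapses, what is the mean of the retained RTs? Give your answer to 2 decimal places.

667.83 ms

Excluded: 51, 2321, 2802
Retained (n=12): Σ = 8014
Mean = 8014/12 = 667.8333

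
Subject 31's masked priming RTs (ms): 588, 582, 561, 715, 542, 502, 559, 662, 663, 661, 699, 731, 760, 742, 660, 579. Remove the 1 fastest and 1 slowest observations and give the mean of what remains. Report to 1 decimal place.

638.9 ms

Sorted: 502, 542, 559, 561, 579, 582, 588, 660, 661, 662, 663, 699, 715, 731, 742, 760
Drop lowest 1 (502) and highest 1 (760)
Remaining (n=14): Σ = 8944, mean = 8944/14 = 638.857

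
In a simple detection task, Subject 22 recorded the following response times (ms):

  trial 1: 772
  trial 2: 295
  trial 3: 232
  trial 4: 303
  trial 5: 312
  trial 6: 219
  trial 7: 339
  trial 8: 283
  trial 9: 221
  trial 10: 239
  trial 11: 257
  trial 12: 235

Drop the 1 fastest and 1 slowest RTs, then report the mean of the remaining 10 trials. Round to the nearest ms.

272 ms

Sorted: 219, 221, 232, 235, 239, 257, 283, 295, 303, 312, 339, 772
Drop lowest 1 (219) and highest 1 (772)
Remaining (n=10): Σ = 2716, mean = 2716/10 = 271.600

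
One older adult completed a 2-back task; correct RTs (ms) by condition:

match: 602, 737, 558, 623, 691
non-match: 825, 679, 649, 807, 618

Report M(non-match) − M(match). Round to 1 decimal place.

73.4 ms

M(match) = 3211/5 = 642.200
M(non-match) = 3578/5 = 715.600
Difference = 715.600 − 642.200 = 73.400 ms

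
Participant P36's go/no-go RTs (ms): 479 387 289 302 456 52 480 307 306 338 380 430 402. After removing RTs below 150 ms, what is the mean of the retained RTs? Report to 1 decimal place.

Excluded: 52
Retained (n=12): Σ = 4556
Mean = 4556/12 = 379.6667

379.7 ms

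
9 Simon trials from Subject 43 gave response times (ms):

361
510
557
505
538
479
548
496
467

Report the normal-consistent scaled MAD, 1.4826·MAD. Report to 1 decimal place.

48.9 ms

Sorted: 361, 467, 479, 496, 505, 510, 538, 548, 557 → median = 505
|x − 505| sorted: 0, 5, 9, 26, 33, 38, 43, 52, 144 → MAD = 33
Robust SD ≈ 1.4826 × 33 = 48.926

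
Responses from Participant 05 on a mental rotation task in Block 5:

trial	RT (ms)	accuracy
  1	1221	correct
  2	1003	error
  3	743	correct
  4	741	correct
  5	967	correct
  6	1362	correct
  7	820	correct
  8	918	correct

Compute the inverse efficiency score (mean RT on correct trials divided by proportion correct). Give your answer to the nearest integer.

Correct trials (n=7): 1221, 743, 741, 967, 1362, 820, 918
Mean correct RT = 6772/7 = 967.4286 ms
Proportion correct = 7/8
IES = 967.4286 / (7/8) = 1105.633 ms

1106 ms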